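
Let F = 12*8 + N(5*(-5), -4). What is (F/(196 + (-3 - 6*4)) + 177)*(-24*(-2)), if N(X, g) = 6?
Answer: 1440720/169 ≈ 8525.0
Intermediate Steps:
F = 102 (F = 12*8 + 6 = 96 + 6 = 102)
(F/(196 + (-3 - 6*4)) + 177)*(-24*(-2)) = (102/(196 + (-3 - 6*4)) + 177)*(-24*(-2)) = (102/(196 + (-3 - 24)) + 177)*48 = (102/(196 - 27) + 177)*48 = (102/169 + 177)*48 = (30015/169)*48 = 1440720/169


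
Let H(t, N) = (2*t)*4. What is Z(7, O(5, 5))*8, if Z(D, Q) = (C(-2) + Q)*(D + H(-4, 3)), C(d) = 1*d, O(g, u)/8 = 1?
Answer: -1200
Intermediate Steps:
H(t, N) = 8*t
O(g, u) = 8 (O(g, u) = 8*1 = 8)
C(d) = d
Z(D, Q) = (-32 + D)*(-2 + Q) (Z(D, Q) = (-2 + Q)*(D + 8*(-4)) = (-2 + Q)*(D - 32) = (-2 + Q)*(-32 + D) = (-32 + D)*(-2 + Q))
Z(7, O(5, 5))*8 = (64 - 32*8 - 2*7 + 7*8)*8 = (64 - 256 - 14 + 56)*8 = -150*8 = -1200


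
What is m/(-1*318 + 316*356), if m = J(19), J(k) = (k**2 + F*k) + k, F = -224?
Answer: -1938/56089 ≈ -0.034552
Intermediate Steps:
J(k) = k**2 - 223*k (J(k) = (k**2 - 224*k) + k = k**2 - 223*k)
m = -3876 (m = 19*(-223 + 19) = 19*(-204) = -3876)
m/(-1*318 + 316*356) = -3876/(-1*318 + 316*356) = -3876/(-318 + 112496) = -3876/112178 = -3876*1/112178 = -1938/56089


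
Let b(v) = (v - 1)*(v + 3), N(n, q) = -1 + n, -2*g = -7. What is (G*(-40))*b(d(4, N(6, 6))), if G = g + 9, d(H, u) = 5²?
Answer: -336000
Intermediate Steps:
g = 7/2 (g = -½*(-7) = 7/2 ≈ 3.5000)
d(H, u) = 25
G = 25/2 (G = 7/2 + 9 = 25/2 ≈ 12.500)
b(v) = (-1 + v)*(3 + v)
(G*(-40))*b(d(4, N(6, 6))) = ((25/2)*(-40))*(-3 + 25² + 2*25) = -500*(-3 + 625 + 50) = -500*672 = -336000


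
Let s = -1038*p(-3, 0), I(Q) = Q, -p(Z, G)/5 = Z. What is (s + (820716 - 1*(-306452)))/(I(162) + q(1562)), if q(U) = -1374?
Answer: -555799/606 ≈ -917.16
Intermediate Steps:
p(Z, G) = -5*Z
s = -15570 (s = -(-5190)*(-3) = -1038*15 = -15570)
(s + (820716 - 1*(-306452)))/(I(162) + q(1562)) = (-15570 + (820716 - 1*(-306452)))/(162 - 1374) = (-15570 + (820716 + 306452))/(-1212) = (-15570 + 1127168)*(-1/1212) = 1111598*(-1/1212) = -555799/606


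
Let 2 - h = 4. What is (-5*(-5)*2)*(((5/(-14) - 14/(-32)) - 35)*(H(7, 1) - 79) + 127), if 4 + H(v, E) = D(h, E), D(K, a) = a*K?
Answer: 8666475/56 ≈ 1.5476e+5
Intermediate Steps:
h = -2 (h = 2 - 1*4 = 2 - 4 = -2)
D(K, a) = K*a
H(v, E) = -4 - 2*E
(-5*(-5)*2)*(((5/(-14) - 14/(-32)) - 35)*(H(7, 1) - 79) + 127) = (-5*(-5)*2)*(((5/(-14) - 14/(-32)) - 35)*((-4 - 2*1) - 79) + 127) = (25*2)*(((5*(-1/14) - 14*(-1/32)) - 35)*((-4 - 2) - 79) + 127) = 50*(((-5/14 + 7/16) - 35)*(-6 - 79) + 127) = 50*((9/112 - 35)*(-85) + 127) = 50*(-3911/112*(-85) + 127) = 50*(332435/112 + 127) = 50*(346659/112) = 8666475/56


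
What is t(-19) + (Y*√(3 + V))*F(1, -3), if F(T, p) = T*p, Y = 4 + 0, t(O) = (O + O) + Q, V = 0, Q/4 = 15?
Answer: 22 - 12*√3 ≈ 1.2154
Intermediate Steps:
Q = 60 (Q = 4*15 = 60)
t(O) = 60 + 2*O (t(O) = (O + O) + 60 = 2*O + 60 = 60 + 2*O)
Y = 4
t(-19) + (Y*√(3 + V))*F(1, -3) = (60 + 2*(-19)) + (4*√(3 + 0))*(1*(-3)) = (60 - 38) + (4*√3)*(-3) = 22 - 12*√3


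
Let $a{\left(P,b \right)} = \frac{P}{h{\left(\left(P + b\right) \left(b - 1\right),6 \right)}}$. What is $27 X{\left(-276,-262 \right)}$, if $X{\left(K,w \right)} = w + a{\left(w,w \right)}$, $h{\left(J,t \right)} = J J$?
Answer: $- \frac{512787978315}{72489112} \approx -7074.0$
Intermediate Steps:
$h{\left(J,t \right)} = J^{2}$
$a{\left(P,b \right)} = \frac{P}{\left(-1 + b\right)^{2} \left(P + b\right)^{2}}$ ($a{\left(P,b \right)} = \frac{P}{\left(\left(P + b\right) \left(b - 1\right)\right)^{2}} = \frac{P}{\left(\left(P + b\right) \left(-1 + b\right)\right)^{2}} = \frac{P}{\left(\left(-1 + b\right) \left(P + b\right)\right)^{2}} = \frac{P}{\left(-1 + b\right)^{2} \left(P + b\right)^{2}}$)
$X{\left(K,w \right)} = w + \frac{w}{\left(- 2 w + 2 w^{2}\right)^{2}}$ ($X{\left(K,w \right)} = w + \frac{w}{\left(w^{2} - w - w + w w\right)^{2}} = w + \frac{w}{\left(w^{2} - w - w + w^{2}\right)^{2}} = w + \frac{w}{\left(- 2 w + 2 w^{2}\right)^{2}}$)
$27 X{\left(-276,-262 \right)} = 27 \left(-262 + \frac{1}{4 \left(-262\right) \left(-1 - 262\right)^{2}}\right) = 27 \left(-262 + \frac{1}{4} \left(- \frac{1}{262}\right) \frac{1}{69169}\right) = 27 \left(-262 - \frac{1}{72489112}\right) = 27 \left(- \frac{18992147345}{72489112}\right) = - \frac{512787978315}{72489112}$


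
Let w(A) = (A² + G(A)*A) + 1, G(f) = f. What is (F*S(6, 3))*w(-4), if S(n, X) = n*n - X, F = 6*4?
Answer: 26136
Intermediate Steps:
F = 24
w(A) = 1 + 2*A² (w(A) = (A² + A*A) + 1 = (A² + A²) + 1 = 2*A² + 1 = 1 + 2*A²)
S(n, X) = n² - X
(F*S(6, 3))*w(-4) = (24*(6² - 1*3))*(1 + 2*(-4)²) = (24*(36 - 3))*(1 + 2*16) = (24*33)*(1 + 32) = 792*33 = 26136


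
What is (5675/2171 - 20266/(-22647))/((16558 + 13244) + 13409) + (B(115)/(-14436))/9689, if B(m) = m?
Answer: 7962003230639813/99053401789758619476 ≈ 8.0381e-5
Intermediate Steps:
(5675/2171 - 20266/(-22647))/((16558 + 13244) + 13409) + (B(115)/(-14436))/9689 = (5675/2171 - 20266/(-22647))/((16558 + 13244) + 13409) + (115/(-14436))/9689 = (5675*(1/2171) - 20266*(-1/22647))/(29802 + 13409) + (115*(-1/14436))*(1/9689) = (5675/2171 + 20266/22647)/43211 - 115/14436*1/9689 = (172519211/49166637)*(1/43211) - 115/139870404 = 172519211/2124539551407 - 115/139870404 = 7962003230639813/99053401789758619476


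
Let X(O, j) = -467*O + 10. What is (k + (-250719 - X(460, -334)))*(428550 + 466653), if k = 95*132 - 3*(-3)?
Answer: -20911942080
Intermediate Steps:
X(O, j) = 10 - 467*O
k = 12549 (k = 12540 + 9 = 12549)
(k + (-250719 - X(460, -334)))*(428550 + 466653) = (12549 + (-250719 - (10 - 467*460)))*(428550 + 466653) = (12549 + (-250719 - (10 - 214820)))*895203 = (12549 + (-250719 - 1*(-214810)))*895203 = (12549 + (-250719 + 214810))*895203 = (12549 - 35909)*895203 = -23360*895203 = -20911942080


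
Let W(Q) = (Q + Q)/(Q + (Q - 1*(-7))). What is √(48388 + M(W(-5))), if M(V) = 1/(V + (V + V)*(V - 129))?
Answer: √2729087971210/7510 ≈ 219.97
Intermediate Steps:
W(Q) = 2*Q/(7 + 2*Q) (W(Q) = (2*Q)/(Q + (Q + 7)) = (2*Q)/(Q + (7 + Q)) = (2*Q)/(7 + 2*Q) = 2*Q/(7 + 2*Q))
M(V) = 1/(V + 2*V*(-129 + V)) (M(V) = 1/(V + (2*V)*(-129 + V)) = 1/(V + 2*V*(-129 + V)))
√(48388 + M(W(-5))) = √(48388 + 1/(((2*(-5)/(7 + 2*(-5))))*(-257 + 2*(2*(-5)/(7 + 2*(-5)))))) = √(48388 + 1/(((2*(-5)/(7 - 10)))*(-257 + 2*(2*(-5)/(7 - 10))))) = √(48388 + 1/(((2*(-5)/(-3)))*(-257 + 2*(2*(-5)/(-3))))) = √(48388 + 1/(((2*(-5)*(-⅓)))*(-257 + 2*(2*(-5)*(-⅓))))) = √(48388 + 1/((10/3)*(-257 + 2*(10/3)))) = √(48388 + 3/(10*(-257 + 20/3))) = √(48388 + 3/(10*(-751/3))) = √(48388 + (3/10)*(-3/751)) = √(48388 - 9/7510) = √(363393871/7510) = √2729087971210/7510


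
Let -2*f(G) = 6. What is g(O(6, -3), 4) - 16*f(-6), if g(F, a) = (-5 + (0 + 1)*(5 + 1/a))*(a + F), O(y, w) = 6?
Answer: 101/2 ≈ 50.500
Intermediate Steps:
f(G) = -3 (f(G) = -½*6 = -3)
g(F, a) = (F + a)/a (g(F, a) = (-5 + 1*(5 + 1/a))*(F + a) = (-5 + (5 + 1/a))*(F + a) = (F + a)/a)
g(O(6, -3), 4) - 16*f(-6) = (6 + 4)/4 - 16*(-3) = (¼)*10 + 48 = 5/2 + 48 = 101/2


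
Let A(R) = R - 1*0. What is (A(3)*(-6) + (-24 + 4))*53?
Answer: -2014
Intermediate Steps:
A(R) = R (A(R) = R + 0 = R)
(A(3)*(-6) + (-24 + 4))*53 = (3*(-6) + (-24 + 4))*53 = (-18 - 20)*53 = -38*53 = -2014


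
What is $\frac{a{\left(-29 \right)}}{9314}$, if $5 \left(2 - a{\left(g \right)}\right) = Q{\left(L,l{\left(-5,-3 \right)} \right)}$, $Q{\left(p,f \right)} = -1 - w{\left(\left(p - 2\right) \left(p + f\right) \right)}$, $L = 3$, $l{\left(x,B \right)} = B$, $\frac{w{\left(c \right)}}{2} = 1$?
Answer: $\frac{13}{46570} \approx 0.00027915$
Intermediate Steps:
$w{\left(c \right)} = 2$ ($w{\left(c \right)} = 2 \cdot 1 = 2$)
$Q{\left(p,f \right)} = -3$ ($Q{\left(p,f \right)} = -1 - 2 = -3$)
$a{\left(g \right)} = \frac{13}{5}$ ($a{\left(g \right)} = 2 - - \frac{3}{5} = 2 + \frac{3}{5} = \frac{13}{5}$)
$\frac{a{\left(-29 \right)}}{9314} = \frac{13}{5 \cdot 9314} = \frac{13}{5} \cdot \frac{1}{9314} = \frac{13}{46570}$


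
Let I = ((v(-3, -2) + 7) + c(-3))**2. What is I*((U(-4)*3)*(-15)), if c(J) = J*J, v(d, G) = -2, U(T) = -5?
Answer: 44100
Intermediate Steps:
c(J) = J**2
I = 196 (I = ((-2 + 7) + (-3)**2)**2 = (5 + 9)**2 = 14**2 = 196)
I*((U(-4)*3)*(-15)) = 196*(-5*3*(-15)) = 196*(-15*(-15)) = 196*225 = 44100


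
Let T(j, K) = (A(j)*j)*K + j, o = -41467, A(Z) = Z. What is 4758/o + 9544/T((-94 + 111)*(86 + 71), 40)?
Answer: -1355373067574/11815818834903 ≈ -0.11471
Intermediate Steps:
T(j, K) = j + K*j² (T(j, K) = (j*j)*K + j = j²*K + j = K*j² + j = j + K*j²)
4758/o + 9544/T((-94 + 111)*(86 + 71), 40) = 4758/(-41467) + 9544/((((-94 + 111)*(86 + 71))*(1 + 40*((-94 + 111)*(86 + 71))))) = 4758*(-1/41467) + 9544/(((17*157)*(1 + 40*(17*157)))) = -4758/41467 + 9544/((2669*(1 + 40*2669))) = -4758/41467 + 9544/((2669*(1 + 106760))) = -4758/41467 + 9544/((2669*106761)) = -4758/41467 + 9544/284945109 = -1355373067574/11815818834903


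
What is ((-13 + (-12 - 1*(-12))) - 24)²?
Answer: 1369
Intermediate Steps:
((-13 + (-12 - 1*(-12))) - 24)² = ((-13 + (-12 + 12)) - 24)² = ((-13 + 0) - 24)² = (-13 - 24)² = (-37)² = 1369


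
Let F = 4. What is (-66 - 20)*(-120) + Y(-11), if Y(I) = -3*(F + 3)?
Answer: 10299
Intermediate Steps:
Y(I) = -21 (Y(I) = -3*(4 + 3) = -3*7 = -21)
(-66 - 20)*(-120) + Y(-11) = (-66 - 20)*(-120) - 21 = -86*(-120) - 21 = 10320 - 21 = 10299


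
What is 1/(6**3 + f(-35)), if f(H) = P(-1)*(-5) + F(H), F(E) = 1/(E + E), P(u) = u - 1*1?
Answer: 70/15819 ≈ 0.0044251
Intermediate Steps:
P(u) = -1 + u (P(u) = u - 1 = -1 + u)
F(E) = 1/(2*E)
f(H) = 10 + 1/(2*H) (f(H) = (-1 - 1)*(-5) + 1/(2*H) = -2*(-5) + 1/(2*H) = 10 + 1/(2*H))
1/(6**3 + f(-35)) = 1/(6**3 + (10 + (1/2)/(-35))) = 1/(216 + (10 + (1/2)*(-1/35))) = 1/(216 + (10 - 1/70)) = 1/(216 + 699/70) = 1/(15819/70) = 70/15819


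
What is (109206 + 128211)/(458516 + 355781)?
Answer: 237417/814297 ≈ 0.29156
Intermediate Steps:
(109206 + 128211)/(458516 + 355781) = 237417/814297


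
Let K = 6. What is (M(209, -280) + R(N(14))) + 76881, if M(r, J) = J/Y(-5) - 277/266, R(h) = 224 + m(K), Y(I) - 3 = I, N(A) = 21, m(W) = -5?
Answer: 20545563/266 ≈ 77239.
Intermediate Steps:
Y(I) = 3 + I
R(h) = 219 (R(h) = 224 - 5 = 219)
M(r, J) = -277/266 - J/2 (M(r, J) = J/(3 - 5) - 277/266 = J/(-2) - 277*1/266 = J*(-1/2) - 277/266 = -J/2 - 277/266 = -277/266 - J/2)
(M(209, -280) + R(N(14))) + 76881 = ((-277/266 - 1/2*(-280)) + 219) + 76881 = ((-277/266 + 140) + 219) + 76881 = (36963/266 + 219) + 76881 = 95217/266 + 76881 = 20545563/266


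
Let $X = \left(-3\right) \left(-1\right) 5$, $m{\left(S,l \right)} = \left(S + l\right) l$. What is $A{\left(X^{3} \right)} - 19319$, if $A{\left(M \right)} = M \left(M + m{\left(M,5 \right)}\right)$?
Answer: $68408806$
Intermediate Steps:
$m{\left(S,l \right)} = l \left(S + l\right)$
$X = 15$ ($X = 3 \cdot 5 = 15$)
$A{\left(M \right)} = M \left(25 + 6 M\right)$ ($A{\left(M \right)} = M \left(M + 5 \left(M + 5\right)\right) = M \left(M + 5 \left(5 + M\right)\right) = M \left(M + \left(25 + 5 M\right)\right) = M \left(25 + 6 M\right)$)
$A{\left(X^{3} \right)} - 19319 = 15^{3} \left(25 + 6 \cdot 15^{3}\right) - 19319 = 3375 \left(25 + 6 \cdot 3375\right) - 19319 = 3375 \left(25 + 20250\right) - 19319 = 3375 \cdot 20275 - 19319 = 68428125 - 19319 = 68408806$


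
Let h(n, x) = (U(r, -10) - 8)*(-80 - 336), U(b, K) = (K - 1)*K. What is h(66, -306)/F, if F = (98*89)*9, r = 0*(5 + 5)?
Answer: -7072/13083 ≈ -0.54055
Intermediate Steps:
r = 0 (r = 0*10 = 0)
U(b, K) = K*(-1 + K) (U(b, K) = (-1 + K)*K = K*(-1 + K))
h(n, x) = -42432 (h(n, x) = (-10*(-1 - 10) - 8)*(-80 - 336) = (-10*(-11) - 8)*(-416) = (110 - 8)*(-416) = 102*(-416) = -42432)
F = 78498 (F = 8722*9 = 78498)
h(66, -306)/F = -42432/78498 = -42432*1/78498 = -7072/13083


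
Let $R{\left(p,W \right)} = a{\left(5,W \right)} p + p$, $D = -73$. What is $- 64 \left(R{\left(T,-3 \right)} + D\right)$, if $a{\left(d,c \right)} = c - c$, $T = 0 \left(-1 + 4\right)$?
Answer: $4672$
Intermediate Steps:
$T = 0$ ($T = 0 \cdot 3 = 0$)
$a{\left(d,c \right)} = 0$
$R{\left(p,W \right)} = p$ ($R{\left(p,W \right)} = 0 p + p = 0 + p = p$)
$- 64 \left(R{\left(T,-3 \right)} + D\right) = - 64 \left(0 - 73\right) = \left(-64\right) \left(-73\right) = 4672$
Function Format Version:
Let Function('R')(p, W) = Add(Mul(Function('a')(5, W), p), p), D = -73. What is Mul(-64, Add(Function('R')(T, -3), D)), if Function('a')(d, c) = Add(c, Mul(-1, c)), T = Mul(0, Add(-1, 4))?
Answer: 4672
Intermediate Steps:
T = 0 (T = Mul(0, 3) = 0)
Function('a')(d, c) = 0
Function('R')(p, W) = p (Function('R')(p, W) = Add(Mul(0, p), p) = Add(0, p) = p)
Mul(-64, Add(Function('R')(T, -3), D)) = Mul(-64, Add(0, -73)) = Mul(-64, -73) = 4672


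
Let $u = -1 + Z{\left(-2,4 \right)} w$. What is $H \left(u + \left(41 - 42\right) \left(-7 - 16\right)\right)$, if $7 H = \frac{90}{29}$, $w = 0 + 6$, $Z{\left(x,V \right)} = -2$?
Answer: $\frac{900}{203} \approx 4.4335$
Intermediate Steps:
$w = 6$
$u = -13$ ($u = -1 - 12 = -13$)
$H = \frac{90}{203}$ ($H = \frac{90 \cdot \frac{1}{29}}{7} = \frac{1}{7} \cdot \frac{90}{29} = \frac{90}{203} \approx 0.44335$)
$H \left(u + \left(41 - 42\right) \left(-7 - 16\right)\right) = \frac{90 \left(-13 + \left(41 - 42\right) \left(-7 - 16\right)\right)}{203} = \frac{90 \left(-13 - -23\right)}{203} = \frac{90 \left(-13 + 23\right)}{203} = \frac{90}{203} \cdot 10 = \frac{900}{203}$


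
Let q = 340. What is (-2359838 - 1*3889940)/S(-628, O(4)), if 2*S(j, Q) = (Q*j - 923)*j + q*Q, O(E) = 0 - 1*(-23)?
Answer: -3124889/2414574 ≈ -1.2942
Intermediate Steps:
O(E) = 23 (O(E) = 0 + 23 = 23)
S(j, Q) = 170*Q + j*(-923 + Q*j)/2 (S(j, Q) = ((Q*j - 923)*j + 340*Q)/2 = ((-923 + Q*j)*j + 340*Q)/2 = (j*(-923 + Q*j) + 340*Q)/2 = (340*Q + j*(-923 + Q*j))/2 = 170*Q + j*(-923 + Q*j)/2)
(-2359838 - 1*3889940)/S(-628, O(4)) = (-2359838 - 1*3889940)/(170*23 - 923/2*(-628) + (½)*23*(-628)²) = (-2359838 - 3889940)/(3910 + 289822 + (½)*23*394384) = -6249778/(3910 + 289822 + 4535416) = -6249778/4829148 = -6249778*1/4829148 = -3124889/2414574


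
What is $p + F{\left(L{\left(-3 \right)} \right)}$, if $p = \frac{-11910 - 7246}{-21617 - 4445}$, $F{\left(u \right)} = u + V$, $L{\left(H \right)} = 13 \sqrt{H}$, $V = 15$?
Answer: $\frac{205043}{13031} + 13 i \sqrt{3} \approx 15.735 + 22.517 i$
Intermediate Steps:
$F{\left(u \right)} = 15 + u$ ($F{\left(u \right)} = u + 15 = 15 + u$)
$p = \frac{9578}{13031}$ ($p = - \frac{19156}{-26062} = \left(-19156\right) \left(- \frac{1}{26062}\right) = \frac{9578}{13031} \approx 0.73502$)
$p + F{\left(L{\left(-3 \right)} \right)} = \frac{9578}{13031} + \left(15 + 13 \sqrt{-3}\right) = \frac{9578}{13031} + \left(15 + 13 i \sqrt{3}\right) = \frac{205043}{13031} + 13 i \sqrt{3}$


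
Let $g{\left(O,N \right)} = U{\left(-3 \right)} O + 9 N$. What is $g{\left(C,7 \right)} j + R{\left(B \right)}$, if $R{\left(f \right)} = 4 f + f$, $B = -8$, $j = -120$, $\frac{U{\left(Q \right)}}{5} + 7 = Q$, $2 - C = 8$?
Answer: $-43600$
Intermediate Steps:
$C = -6$ ($C = 2 - 8 = -6$)
$U{\left(Q \right)} = -35 + 5 Q$
$R{\left(f \right)} = 5 f$
$g{\left(O,N \right)} = - 50 O + 9 N$ ($g{\left(O,N \right)} = \left(-35 + 5 \left(-3\right)\right) O + 9 N = \left(-35 - 15\right) O + 9 N = - 50 O + 9 N$)
$g{\left(C,7 \right)} j + R{\left(B \right)} = \left(\left(-50\right) \left(-6\right) + 9 \cdot 7\right) \left(-120\right) + 5 \left(-8\right) = \left(300 + 63\right) \left(-120\right) - 40 = 363 \left(-120\right) - 40 = -43560 - 40 = -43600$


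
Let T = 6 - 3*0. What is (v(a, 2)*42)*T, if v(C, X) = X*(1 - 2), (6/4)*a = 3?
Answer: -504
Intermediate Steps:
a = 2 (a = (⅔)*3 = 2)
T = 6 (T = 6 + 0 = 6)
v(C, X) = -X (v(C, X) = X*(-1) = -X)
(v(a, 2)*42)*T = (-1*2*42)*6 = -2*42*6 = -84*6 = -504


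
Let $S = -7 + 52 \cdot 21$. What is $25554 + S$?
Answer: $26639$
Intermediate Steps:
$S = 1085$ ($S = -7 + 1092 = 1085$)
$25554 + S = 25554 + 1085 = 26639$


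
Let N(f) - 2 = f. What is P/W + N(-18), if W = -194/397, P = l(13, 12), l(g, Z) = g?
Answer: -8265/194 ≈ -42.603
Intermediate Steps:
N(f) = 2 + f
P = 13
W = -194/397 (W = -194*1/397 = -194/397 ≈ -0.48867)
P/W + N(-18) = 13/(-194/397) + (2 - 18) = -397/194*13 - 16 = -5161/194 - 16 = -8265/194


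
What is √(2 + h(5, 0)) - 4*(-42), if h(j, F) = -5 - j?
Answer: 168 + 2*I*√2 ≈ 168.0 + 2.8284*I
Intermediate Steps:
√(2 + h(5, 0)) - 4*(-42) = √(2 + (-5 - 1*5)) - 4*(-42) = √(2 + (-5 - 5)) + 168 = √(2 - 10) + 168 = √(-8) + 168 = 2*I*√2 + 168 = 168 + 2*I*√2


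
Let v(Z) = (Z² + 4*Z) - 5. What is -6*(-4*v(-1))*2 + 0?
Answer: -384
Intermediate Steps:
v(Z) = -5 + Z² + 4*Z
-6*(-4*v(-1))*2 + 0 = -6*(-4*(-5 + (-1)² + 4*(-1)))*2 + 0 = -6*(-4*(-5 + 1 - 4))*2 + 0 = -6*(-4*(-8))*2 + 0 = -192*2 + 0 = -6*64 + 0 = -384 + 0 = -384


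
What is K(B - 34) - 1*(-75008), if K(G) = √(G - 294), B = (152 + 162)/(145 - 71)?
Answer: 75008 + 33*I*√407/37 ≈ 75008.0 + 17.993*I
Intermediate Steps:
B = 157/37 (B = 314/74 = 314*(1/74) = 157/37 ≈ 4.2432)
K(G) = √(-294 + G)
K(B - 34) - 1*(-75008) = √(-294 + (157/37 - 34)) - 1*(-75008) = √(-294 - 1101/37) + 75008 = √(-11979/37) + 75008 = 33*I*√407/37 + 75008 = 75008 + 33*I*√407/37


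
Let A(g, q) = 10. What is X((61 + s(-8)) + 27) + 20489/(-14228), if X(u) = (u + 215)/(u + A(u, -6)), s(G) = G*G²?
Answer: -2754397/2945196 ≈ -0.93522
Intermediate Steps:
s(G) = G³
X(u) = (215 + u)/(10 + u) (X(u) = (u + 215)/(u + 10) = (215 + u)/(10 + u))
X((61 + s(-8)) + 27) + 20489/(-14228) = (215 + ((61 + (-8)³) + 27))/(10 + ((61 + (-8)³) + 27)) + 20489/(-14228) = (215 + ((61 - 512) + 27))/(10 + ((61 - 512) + 27)) + 20489*(-1/14228) = (215 + (-451 + 27))/(10 + (-451 + 27)) - 20489/14228 = (215 - 424)/(10 - 424) - 20489/14228 = -209/(-414) - 20489/14228 = -1/414*(-209) - 20489/14228 = 209/414 - 20489/14228 = -2754397/2945196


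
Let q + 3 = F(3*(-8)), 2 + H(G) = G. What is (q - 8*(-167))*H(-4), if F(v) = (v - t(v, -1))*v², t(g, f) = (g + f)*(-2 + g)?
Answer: 2321346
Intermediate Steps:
H(G) = -2 + G
t(g, f) = (-2 + g)*(f + g) (t(g, f) = (f + g)*(-2 + g) = (-2 + g)*(f + g))
F(v) = v²*(-2 - v² + 4*v) (F(v) = (v - (v² - 2*(-1) - 2*v - v))*v² = (v - (v² + 2 - 2*v - v))*v² = (v - (2 + v² - 3*v))*v² = (v + (-2 - v² + 3*v))*v² = (-2 - v² + 4*v)*v² = v²*(-2 - v² + 4*v))
q = -388227 (q = -3 + (3*(-8))²*(-2 - (3*(-8))² + 4*(3*(-8))) = -3 + (-24)²*(-2 - 1*(-24)² + 4*(-24)) = -3 + 576*(-2 - 1*576 - 96) = -3 + 576*(-2 - 576 - 96) = -3 + 576*(-674) = -3 - 388224 = -388227)
(q - 8*(-167))*H(-4) = (-388227 - 8*(-167))*(-2 - 4) = (-388227 + 1336)*(-6) = -386891*(-6) = 2321346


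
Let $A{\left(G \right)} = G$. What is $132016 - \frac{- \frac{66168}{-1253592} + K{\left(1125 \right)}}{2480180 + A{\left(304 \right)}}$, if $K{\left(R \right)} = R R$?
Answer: $\frac{2850723140740495}{21593853462} \approx 1.3202 \cdot 10^{5}$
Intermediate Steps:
$K{\left(R \right)} = R^{2}$
$132016 - \frac{- \frac{66168}{-1253592} + K{\left(1125 \right)}}{2480180 + A{\left(304 \right)}} = 132016 - \frac{- \frac{66168}{-1253592} + 1125^{2}}{2480180 + 304} = 132016 - \frac{\left(-66168\right) \left(- \frac{1}{1253592}\right) + 1265625}{2480484} = 132016 - \left(\frac{919}{17411} + 1265625\right) \frac{1}{2480484} = 132016 - \frac{22035797794}{17411} \cdot \frac{1}{2480484} = 132016 - \frac{11017898897}{21593853462} = \frac{2850723140740495}{21593853462}$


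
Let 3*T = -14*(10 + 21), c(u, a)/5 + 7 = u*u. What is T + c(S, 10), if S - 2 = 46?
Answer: 34021/3 ≈ 11340.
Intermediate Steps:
S = 48 (S = 2 + 46 = 48)
c(u, a) = -35 + 5*u**2 (c(u, a) = -35 + 5*(u*u) = -35 + 5*u**2)
T = -434/3 (T = (-14*(10 + 21))/3 = (-14*31)/3 = (1/3)*(-434) = -434/3 ≈ -144.67)
T + c(S, 10) = -434/3 + (-35 + 5*48**2) = -434/3 + (-35 + 5*2304) = -434/3 + (-35 + 11520) = -434/3 + 11485 = 34021/3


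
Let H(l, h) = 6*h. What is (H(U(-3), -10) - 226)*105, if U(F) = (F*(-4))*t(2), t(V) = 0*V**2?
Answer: -30030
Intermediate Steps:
t(V) = 0
U(F) = 0 (U(F) = (F*(-4))*0 = -4*F*0 = 0)
(H(U(-3), -10) - 226)*105 = (6*(-10) - 226)*105 = (-60 - 226)*105 = -286*105 = -30030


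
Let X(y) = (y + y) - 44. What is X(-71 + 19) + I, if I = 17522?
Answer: 17374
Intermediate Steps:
X(y) = -44 + 2*y (X(y) = 2*y - 44 = -44 + 2*y)
X(-71 + 19) + I = (-44 + 2*(-71 + 19)) + 17522 = (-44 + 2*(-52)) + 17522 = (-44 - 104) + 17522 = -148 + 17522 = 17374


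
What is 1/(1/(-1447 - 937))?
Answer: -2384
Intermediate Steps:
1/(1/(-1447 - 937)) = 1/(1/(-2384)) = 1/(-1/2384) = -2384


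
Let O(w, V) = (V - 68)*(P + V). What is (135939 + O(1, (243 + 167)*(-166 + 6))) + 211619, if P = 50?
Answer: 4304884958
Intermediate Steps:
O(w, V) = (-68 + V)*(50 + V) (O(w, V) = (V - 68)*(50 + V) = (-68 + V)*(50 + V))
(135939 + O(1, (243 + 167)*(-166 + 6))) + 211619 = (135939 + (-3400 + ((243 + 167)*(-166 + 6))² - 18*(243 + 167)*(-166 + 6))) + 211619 = (135939 + (-3400 + (410*(-160))² - 7380*(-160))) + 211619 = (135939 + (-3400 + (-65600)² - 18*(-65600))) + 211619 = (135939 + (-3400 + 4303360000 + 1180800)) + 211619 = (135939 + 4304537400) + 211619 = 4304673339 + 211619 = 4304884958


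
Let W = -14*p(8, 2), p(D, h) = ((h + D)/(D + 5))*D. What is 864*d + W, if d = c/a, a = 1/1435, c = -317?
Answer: -5109381760/13 ≈ -3.9303e+8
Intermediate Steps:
p(D, h) = D*(D + h)/(5 + D) (p(D, h) = ((D + h)/(5 + D))*D = D*(D + h)/(5 + D))
a = 1/1435 ≈ 0.00069686
d = -454895 (d = -317/1/1435 = -317*1435 = -454895)
W = -1120/13 (W = -112*(8 + 2)/(5 + 8) = -112*10/13 = -14*80/13 = -1120/13 ≈ -86.154)
864*d + W = 864*(-454895) - 1120/13 = -393029280 - 1120/13 = -5109381760/13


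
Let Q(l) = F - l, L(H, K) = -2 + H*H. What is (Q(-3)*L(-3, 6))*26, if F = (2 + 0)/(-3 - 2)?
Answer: 2366/5 ≈ 473.20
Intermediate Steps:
L(H, K) = -2 + H²
F = -⅖ (F = 2/(-5) = 2*(-⅕) = -⅖ ≈ -0.40000)
Q(l) = -⅖ - l
(Q(-3)*L(-3, 6))*26 = ((-⅖ - 1*(-3))*(-2 + (-3)²))*26 = ((-⅖ + 3)*(-2 + 9))*26 = ((13/5)*7)*26 = (91/5)*26 = 2366/5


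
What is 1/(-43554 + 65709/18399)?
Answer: -6133/267094779 ≈ -2.2962e-5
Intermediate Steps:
1/(-43554 + 65709/18399) = 1/(-43554 + 65709*(1/18399)) = 1/(-43554 + 21903/6133) = 1/(-267094779/6133) = -6133/267094779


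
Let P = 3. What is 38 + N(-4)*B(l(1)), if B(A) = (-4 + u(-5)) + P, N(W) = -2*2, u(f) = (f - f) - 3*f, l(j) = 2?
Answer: -18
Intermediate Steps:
u(f) = -3*f (u(f) = 0 - 3*f = -3*f)
N(W) = -4
B(A) = 14 (B(A) = (-4 - 3*(-5)) + 3 = (-4 + 15) + 3 = 11 + 3 = 14)
38 + N(-4)*B(l(1)) = 38 - 4*14 = 38 - 56 = -18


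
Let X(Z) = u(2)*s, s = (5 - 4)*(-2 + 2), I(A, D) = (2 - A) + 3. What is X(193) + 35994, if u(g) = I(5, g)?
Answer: 35994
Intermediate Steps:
I(A, D) = 5 - A
s = 0 (s = 1*0 = 0)
u(g) = 0 (u(g) = 5 - 1*5 = 5 - 5 = 0)
X(Z) = 0 (X(Z) = 0*0 = 0)
X(193) + 35994 = 0 + 35994 = 35994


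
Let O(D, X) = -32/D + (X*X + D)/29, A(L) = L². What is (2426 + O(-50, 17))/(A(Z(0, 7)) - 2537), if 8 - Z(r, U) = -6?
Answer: -1765289/1697225 ≈ -1.0401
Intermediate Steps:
Z(r, U) = 14 (Z(r, U) = 8 - 1*(-6) = 8 + 6 = 14)
O(D, X) = -32/D + D/29 + X²/29 (O(D, X) = -32/D + (X² + D)*(1/29) = -32/D + (D + X²)*(1/29) = -32/D + (D/29 + X²/29) = -32/D + D/29 + X²/29)
(2426 + O(-50, 17))/(A(Z(0, 7)) - 2537) = (2426 + (1/29)*(-928 - 50*(-50 + 17²))/(-50))/(14² - 2537) = (2426 + (1/29)*(-1/50)*(-928 - 50*(-50 + 289)))/(196 - 2537) = (2426 + (1/29)*(-1/50)*(-928 - 50*239))/(-2341) = (2426 + (1/29)*(-1/50)*(-928 - 11950))*(-1/2341) = (2426 + (1/29)*(-1/50)*(-12878))*(-1/2341) = (2426 + 6439/725)*(-1/2341) = (1765289/725)*(-1/2341) = -1765289/1697225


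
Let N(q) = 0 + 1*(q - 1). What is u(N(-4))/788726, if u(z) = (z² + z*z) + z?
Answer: 45/788726 ≈ 5.7054e-5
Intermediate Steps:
N(q) = -1 + q (N(q) = 0 + 1*(-1 + q) = 0 + (-1 + q) = -1 + q)
u(z) = z + 2*z² (u(z) = (z² + z²) + z = 2*z² + z = z + 2*z²)
u(N(-4))/788726 = ((-1 - 4)*(1 + 2*(-1 - 4)))/788726 = -5*(1 + 2*(-5))*(1/788726) = -5*(1 - 10)*(1/788726) = -5*(-9)*(1/788726) = 45*(1/788726) = 45/788726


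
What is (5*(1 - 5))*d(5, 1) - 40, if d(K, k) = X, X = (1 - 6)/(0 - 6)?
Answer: -170/3 ≈ -56.667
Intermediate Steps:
X = ⅚ (X = -5/(-6) = -5*(-⅙) = ⅚ ≈ 0.83333)
d(K, k) = ⅚
(5*(1 - 5))*d(5, 1) - 40 = (5*(1 - 5))*(⅚) - 40 = (5*(-4))*(⅚) - 40 = -20*⅚ - 40 = -50/3 - 40 = -170/3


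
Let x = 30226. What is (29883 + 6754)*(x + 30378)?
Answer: 2220348748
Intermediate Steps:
(29883 + 6754)*(x + 30378) = (29883 + 6754)*(30226 + 30378) = 36637*60604 = 2220348748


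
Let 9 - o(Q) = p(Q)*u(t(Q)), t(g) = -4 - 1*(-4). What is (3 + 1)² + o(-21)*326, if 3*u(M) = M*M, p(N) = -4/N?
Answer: 2950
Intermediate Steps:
t(g) = 0 (t(g) = -4 + 4 = 0)
u(M) = M²/3 (u(M) = (M*M)/3 = M²/3)
o(Q) = 9 (o(Q) = 9 - (-4/Q)*(⅓)*0² = 9 - (-4/Q)*(⅓)*0 = 9 - (-4/Q)*0 = 9 - 1*0 = 9 + 0 = 9)
(3 + 1)² + o(-21)*326 = (3 + 1)² + 9*326 = 4² + 2934 = 16 + 2934 = 2950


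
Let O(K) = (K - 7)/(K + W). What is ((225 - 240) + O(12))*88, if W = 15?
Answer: -35200/27 ≈ -1303.7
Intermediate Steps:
O(K) = (-7 + K)/(15 + K) (O(K) = (K - 7)/(K + 15) = (-7 + K)/(15 + K))
((225 - 240) + O(12))*88 = ((225 - 240) + (-7 + 12)/(15 + 12))*88 = (-15 + 5/27)*88 = -400/27*88 = -35200/27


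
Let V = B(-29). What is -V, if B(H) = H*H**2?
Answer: 24389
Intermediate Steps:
B(H) = H**3
V = -24389 (V = (-29)**3 = -24389)
-V = -1*(-24389) = 24389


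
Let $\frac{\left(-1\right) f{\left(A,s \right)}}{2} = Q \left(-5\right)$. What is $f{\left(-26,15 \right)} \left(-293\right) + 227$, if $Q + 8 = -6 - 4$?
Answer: $52967$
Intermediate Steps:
$Q = -18$ ($Q = -8 - 10 = -18$)
$f{\left(A,s \right)} = -180$ ($f{\left(A,s \right)} = - 2 \left(\left(-18\right) \left(-5\right)\right) = \left(-2\right) 90 = -180$)
$f{\left(-26,15 \right)} \left(-293\right) + 227 = \left(-180\right) \left(-293\right) + 227 = 52740 + 227 = 52967$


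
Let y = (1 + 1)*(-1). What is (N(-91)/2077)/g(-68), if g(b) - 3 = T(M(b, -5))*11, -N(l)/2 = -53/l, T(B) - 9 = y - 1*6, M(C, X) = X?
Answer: -53/1323049 ≈ -4.0059e-5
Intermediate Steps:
y = -2 (y = 2*(-1) = -2)
T(B) = 1 (T(B) = 9 + (-2 - 1*6) = 9 + (-2 - 6) = 9 - 8 = 1)
N(l) = 106/l (N(l) = -(-106)/l = 106/l)
g(b) = 14 (g(b) = 3 + 1*11 = 3 + 11 = 14)
(N(-91)/2077)/g(-68) = ((106/(-91))/2077)/14 = ((106*(-1/91))*(1/2077))*(1/14) = -106/91*1/2077*(1/14) = -106/189007*1/14 = -53/1323049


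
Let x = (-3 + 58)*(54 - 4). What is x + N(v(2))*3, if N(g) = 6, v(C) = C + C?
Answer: 2768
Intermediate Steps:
v(C) = 2*C
x = 2750 (x = 55*50 = 2750)
x + N(v(2))*3 = 2750 + 6*3 = 2750 + 18 = 2768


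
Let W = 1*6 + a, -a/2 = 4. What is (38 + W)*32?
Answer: 1152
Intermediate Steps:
a = -8 (a = -2*4 = -8)
W = -2 (W = 1*6 - 8 = 6 - 8 = -2)
(38 + W)*32 = (38 - 2)*32 = 36*32 = 1152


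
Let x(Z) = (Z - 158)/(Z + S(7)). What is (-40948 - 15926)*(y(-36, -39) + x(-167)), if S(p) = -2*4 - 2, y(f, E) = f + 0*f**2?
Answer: 114639026/59 ≈ 1.9430e+6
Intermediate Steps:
y(f, E) = f (y(f, E) = f + 0 = f)
S(p) = -10 (S(p) = -8 - 2 = -10)
x(Z) = (-158 + Z)/(-10 + Z) (x(Z) = (Z - 158)/(Z - 10) = (-158 + Z)/(-10 + Z))
(-40948 - 15926)*(y(-36, -39) + x(-167)) = (-40948 - 15926)*(-36 + (-158 - 167)/(-10 - 167)) = -56874*(-36 - 325/(-177)) = -56874*(-36 - 1/177*(-325)) = -56874*(-36 + 325/177) = -56874*(-6047/177) = 114639026/59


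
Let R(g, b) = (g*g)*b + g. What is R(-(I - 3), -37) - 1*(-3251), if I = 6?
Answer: 2915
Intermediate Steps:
R(g, b) = g + b*g² (R(g, b) = g²*b + g = b*g² + g = g + b*g²)
R(-(I - 3), -37) - 1*(-3251) = (-(6 - 3))*(1 - (-37)*(6 - 3)) - 1*(-3251) = (-1*3)*(1 - (-37)*3) + 3251 = -3*(1 - 37*(-3)) + 3251 = -3*(1 + 111) + 3251 = -3*112 + 3251 = -336 + 3251 = 2915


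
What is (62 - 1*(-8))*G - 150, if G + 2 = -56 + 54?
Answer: -430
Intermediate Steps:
G = -4 (G = -2 + (-56 + 54) = -2 - 2 = -4)
(62 - 1*(-8))*G - 150 = (62 - 1*(-8))*(-4) - 150 = (62 + 8)*(-4) - 150 = 70*(-4) - 150 = -280 - 150 = -430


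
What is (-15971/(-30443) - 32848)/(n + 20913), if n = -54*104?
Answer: -333325231/155228857 ≈ -2.1473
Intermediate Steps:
n = -5616
(-15971/(-30443) - 32848)/(n + 20913) = (-15971/(-30443) - 32848)/(-5616 + 20913) = (-15971*(-1/30443) - 32848)/15297 = (15971/30443 - 32848)*(1/15297) = -999975693/30443*1/15297 = -333325231/155228857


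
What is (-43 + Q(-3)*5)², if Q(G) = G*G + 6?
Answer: 1024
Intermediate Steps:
Q(G) = 6 + G² (Q(G) = G² + 6 = 6 + G²)
(-43 + Q(-3)*5)² = (-43 + (6 + (-3)²)*5)² = (-43 + (6 + 9)*5)² = (-43 + 15*5)² = (-43 + 75)² = 32² = 1024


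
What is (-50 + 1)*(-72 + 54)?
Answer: 882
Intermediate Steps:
(-50 + 1)*(-72 + 54) = -49*(-18) = 882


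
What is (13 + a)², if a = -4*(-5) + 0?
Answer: 1089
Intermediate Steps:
a = 20 (a = 20 + 0 = 20)
(13 + a)² = (13 + 20)² = 33² = 1089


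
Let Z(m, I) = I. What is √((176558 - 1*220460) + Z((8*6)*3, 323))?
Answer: I*√43579 ≈ 208.76*I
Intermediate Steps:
√((176558 - 1*220460) + Z((8*6)*3, 323)) = √((176558 - 1*220460) + 323) = √((176558 - 220460) + 323) = √(-43902 + 323) = √(-43579) = I*√43579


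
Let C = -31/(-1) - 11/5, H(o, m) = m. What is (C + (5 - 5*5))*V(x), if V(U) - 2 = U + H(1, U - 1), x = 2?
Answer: 44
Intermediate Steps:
C = 144/5 (C = -31*(-1) - 11*1/5 = 31 - 11/5 = 144/5 ≈ 28.800)
V(U) = 1 + 2*U (V(U) = 2 + (U + (U - 1)) = 2 + (U + (-1 + U)) = 2 + (-1 + 2*U) = 1 + 2*U)
(C + (5 - 5*5))*V(x) = (144/5 + (5 - 5*5))*(1 + 2*2) = (144/5 + (5 - 25))*(1 + 4) = (144/5 - 20)*5 = (44/5)*5 = 44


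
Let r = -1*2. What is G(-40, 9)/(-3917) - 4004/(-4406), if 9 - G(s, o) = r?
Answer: 7817601/8629151 ≈ 0.90595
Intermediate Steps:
r = -2
G(s, o) = 11 (G(s, o) = 9 - 1*(-2) = 9 + 2 = 11)
G(-40, 9)/(-3917) - 4004/(-4406) = 11/(-3917) - 4004/(-4406) = 11*(-1/3917) - 4004*(-1/4406) = -11/3917 + 2002/2203 = 7817601/8629151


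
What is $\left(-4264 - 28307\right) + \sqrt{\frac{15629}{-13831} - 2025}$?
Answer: $-32571 + \frac{2 i \sqrt{96897925181}}{13831} \approx -32571.0 + 45.013 i$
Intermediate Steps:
$\left(-4264 - 28307\right) + \sqrt{\frac{15629}{-13831} - 2025} = -32571 + \sqrt{15629 \left(- \frac{1}{13831}\right) - 2025} = -32571 + \sqrt{- \frac{15629}{13831} - 2025} = -32571 + \sqrt{- \frac{28023404}{13831}} = -32571 + \frac{2 i \sqrt{96897925181}}{13831}$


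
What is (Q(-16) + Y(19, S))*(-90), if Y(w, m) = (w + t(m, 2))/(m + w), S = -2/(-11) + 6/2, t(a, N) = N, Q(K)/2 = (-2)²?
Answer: -98235/122 ≈ -805.21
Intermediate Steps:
Q(K) = 8 (Q(K) = 2*(-2)² = 2*4 = 8)
S = 35/11 (S = -2*(-1/11) + 6*(½) = 2/11 + 3 = 35/11 ≈ 3.1818)
Y(w, m) = (2 + w)/(m + w) (Y(w, m) = (w + 2)/(m + w) = (2 + w)/(m + w))
(Q(-16) + Y(19, S))*(-90) = (8 + (2 + 19)/(35/11 + 19))*(-90) = (8 + 21/(244/11))*(-90) = (8 + (11/244)*21)*(-90) = (8 + 231/244)*(-90) = (2183/244)*(-90) = -98235/122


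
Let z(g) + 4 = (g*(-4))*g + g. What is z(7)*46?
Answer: -8878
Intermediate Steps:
z(g) = -4 + g - 4*g**2 (z(g) = -4 + ((g*(-4))*g + g) = -4 + ((-4*g)*g + g) = -4 + (-4*g**2 + g) = -4 + (g - 4*g**2) = -4 + g - 4*g**2)
z(7)*46 = (-4 + 7 - 4*7**2)*46 = (-4 + 7 - 4*49)*46 = (-4 + 7 - 196)*46 = -193*46 = -8878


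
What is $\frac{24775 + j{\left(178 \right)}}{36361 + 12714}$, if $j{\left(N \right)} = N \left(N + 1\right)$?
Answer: $\frac{56637}{49075} \approx 1.1541$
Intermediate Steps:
$j{\left(N \right)} = N \left(1 + N\right)$
$\frac{24775 + j{\left(178 \right)}}{36361 + 12714} = \frac{24775 + 178 \left(1 + 178\right)}{36361 + 12714} = \frac{24775 + 178 \cdot 179}{49075} = \left(24775 + 31862\right) \frac{1}{49075} = 56637 \cdot \frac{1}{49075} = \frac{56637}{49075}$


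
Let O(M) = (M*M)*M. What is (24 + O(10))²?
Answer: 1048576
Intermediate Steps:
O(M) = M³ (O(M) = M²*M = M³)
(24 + O(10))² = (24 + 10³)² = (24 + 1000)² = 1024² = 1048576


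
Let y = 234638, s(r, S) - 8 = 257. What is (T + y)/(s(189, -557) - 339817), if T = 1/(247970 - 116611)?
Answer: -10273937681/14867737056 ≈ -0.69102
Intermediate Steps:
s(r, S) = 265 (s(r, S) = 8 + 257 = 265)
T = 1/131359 ≈ 7.6127e-6
(T + y)/(s(189, -557) - 339817) = (1/131359 + 234638)/(265 - 339817) = (30821813043/131359)/(-339552) = (30821813043/131359)*(-1/339552) = -10273937681/14867737056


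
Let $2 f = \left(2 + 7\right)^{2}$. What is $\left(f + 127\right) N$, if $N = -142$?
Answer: $-23785$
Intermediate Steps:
$f = \frac{81}{2}$ ($f = \frac{\left(2 + 7\right)^{2}}{2} = \frac{9^{2}}{2} = \frac{1}{2} \cdot 81 = \frac{81}{2} \approx 40.5$)
$\left(f + 127\right) N = \left(\frac{81}{2} + 127\right) \left(-142\right) = \frac{335}{2} \left(-142\right) = -23785$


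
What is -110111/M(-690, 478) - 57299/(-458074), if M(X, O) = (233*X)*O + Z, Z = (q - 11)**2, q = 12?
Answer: 4453755918855/35202097778366 ≈ 0.12652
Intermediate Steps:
Z = 1 (Z = (12 - 11)**2 = 1**2 = 1)
M(X, O) = 1 + 233*O*X (M(X, O) = (233*X)*O + 1 = 233*O*X + 1 = 1 + 233*O*X)
-110111/M(-690, 478) - 57299/(-458074) = -110111/(1 + 233*478*(-690)) - 57299/(-458074) = -110111/(1 - 76848060) - 57299*(-1/458074) = -110111/(-76848059) + 57299/458074 = -110111*(-1/76848059) + 57299/458074 = 110111/76848059 + 57299/458074 = 4453755918855/35202097778366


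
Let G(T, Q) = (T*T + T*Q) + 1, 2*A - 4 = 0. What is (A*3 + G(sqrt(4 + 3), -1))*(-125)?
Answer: -1750 + 125*sqrt(7) ≈ -1419.3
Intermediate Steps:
A = 2 (A = 2 + (1/2)*0 = 2 + 0 = 2)
G(T, Q) = 1 + T**2 + Q*T (G(T, Q) = (T**2 + Q*T) + 1 = 1 + T**2 + Q*T)
(A*3 + G(sqrt(4 + 3), -1))*(-125) = (2*3 + (1 + (sqrt(4 + 3))**2 - sqrt(4 + 3)))*(-125) = (6 + (1 + (sqrt(7))**2 - sqrt(7)))*(-125) = (6 + (1 + 7 - sqrt(7)))*(-125) = (6 + (8 - sqrt(7)))*(-125) = (14 - sqrt(7))*(-125) = -1750 + 125*sqrt(7)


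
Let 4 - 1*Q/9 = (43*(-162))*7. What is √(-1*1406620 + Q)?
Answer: I*√967726 ≈ 983.73*I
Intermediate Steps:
Q = 438894 (Q = 36 - 9*43*(-162)*7 = 36 - (-62694)*7 = 36 - 9*(-48762) = 36 + 438858 = 438894)
√(-1*1406620 + Q) = √(-1*1406620 + 438894) = √(-1406620 + 438894) = √(-967726) = I*√967726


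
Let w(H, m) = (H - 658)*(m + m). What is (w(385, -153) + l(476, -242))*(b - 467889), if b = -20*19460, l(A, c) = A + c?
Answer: -71800059708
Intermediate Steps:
b = -389200
w(H, m) = 2*m*(-658 + H) (w(H, m) = (-658 + H)*(2*m) = 2*m*(-658 + H))
(w(385, -153) + l(476, -242))*(b - 467889) = (2*(-153)*(-658 + 385) + (476 - 242))*(-389200 - 467889) = (2*(-153)*(-273) + 234)*(-857089) = (83538 + 234)*(-857089) = 83772*(-857089) = -71800059708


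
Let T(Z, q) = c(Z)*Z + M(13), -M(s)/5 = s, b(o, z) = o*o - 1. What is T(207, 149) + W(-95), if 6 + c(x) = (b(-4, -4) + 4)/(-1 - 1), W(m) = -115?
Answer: -6777/2 ≈ -3388.5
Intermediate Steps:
b(o, z) = -1 + o**2 (b(o, z) = o**2 - 1 = -1 + o**2)
M(s) = -5*s
c(x) = -31/2 (c(x) = -6 + ((-1 + (-4)**2) + 4)/(-1 - 1) = -6 + ((-1 + 16) + 4)/(-2) = -6 + (15 + 4)*(-1/2) = -6 + 19*(-1/2) = -6 - 19/2 = -31/2)
T(Z, q) = -65 - 31*Z/2 (T(Z, q) = -31*Z/2 - 5*13 = -31*Z/2 - 65 = -65 - 31*Z/2)
T(207, 149) + W(-95) = (-65 - 31/2*207) - 115 = (-65 - 6417/2) - 115 = -6547/2 - 115 = -6777/2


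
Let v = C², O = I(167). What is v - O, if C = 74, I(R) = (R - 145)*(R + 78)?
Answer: 86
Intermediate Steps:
I(R) = (-145 + R)*(78 + R)
O = 5390 (O = -11310 + 167² - 67*167 = -11310 + 27889 - 11189 = 5390)
v = 5476 (v = 74² = 5476)
v - O = 5476 - 1*5390 = 5476 - 5390 = 86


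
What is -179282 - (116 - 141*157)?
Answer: -157261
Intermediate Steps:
-179282 - (116 - 141*157) = -179282 - (116 - 22137) = -179282 - 1*(-22021) = -179282 + 22021 = -157261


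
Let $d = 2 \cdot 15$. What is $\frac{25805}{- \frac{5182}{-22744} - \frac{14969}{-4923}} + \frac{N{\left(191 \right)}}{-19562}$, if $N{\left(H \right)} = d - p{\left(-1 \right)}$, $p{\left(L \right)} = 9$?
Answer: $\frac{28260754066675779}{3579512683082} \approx 7895.1$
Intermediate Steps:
$d = 30$
$N{\left(H \right)} = 21$ ($N{\left(H \right)} = 30 - 9 = 21$)
$\frac{25805}{- \frac{5182}{-22744} - \frac{14969}{-4923}} + \frac{N{\left(191 \right)}}{-19562} = \frac{25805}{- \frac{5182}{-22744} - \frac{14969}{-4923}} + \frac{21}{-19562} = \frac{25805}{\left(-5182\right) \left(- \frac{1}{22744}\right) - - \frac{14969}{4923}} + 21 \left(- \frac{1}{19562}\right) = \frac{25805}{\frac{2591}{11372} + \frac{14969}{4923}} - \frac{21}{19562} = \frac{25805}{\frac{182982961}{55984356}} - \frac{21}{19562} = 25805 \cdot \frac{55984356}{182982961} - \frac{21}{19562} = \frac{1444676306580}{182982961} - \frac{21}{19562} = \frac{28260754066675779}{3579512683082}$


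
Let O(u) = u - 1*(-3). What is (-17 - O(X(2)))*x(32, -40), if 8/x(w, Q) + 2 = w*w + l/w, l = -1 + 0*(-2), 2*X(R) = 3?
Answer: -5504/32703 ≈ -0.16830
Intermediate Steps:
X(R) = 3/2 (X(R) = (½)*3 = 3/2)
l = -1 (l = -1 + 0 = -1)
O(u) = 3 + u (O(u) = u + 3 = 3 + u)
x(w, Q) = 8/(-2 + w² - 1/w) (x(w, Q) = 8/(-2 + (w*w - 1/w)) = 8/(-2 + (w² - 1/w)) = 8/(-2 + w² - 1/w))
(-17 - O(X(2)))*x(32, -40) = (-17 - (3 + 3/2))*(8*32/(-1 + 32³ - 2*32)) = (-17 - 1*9/2)*(8*32/(-1 + 32768 - 64)) = (-17 - 9/2)*(8*32/32703) = -172*32/32703 = -43/2*256/32703 = -5504/32703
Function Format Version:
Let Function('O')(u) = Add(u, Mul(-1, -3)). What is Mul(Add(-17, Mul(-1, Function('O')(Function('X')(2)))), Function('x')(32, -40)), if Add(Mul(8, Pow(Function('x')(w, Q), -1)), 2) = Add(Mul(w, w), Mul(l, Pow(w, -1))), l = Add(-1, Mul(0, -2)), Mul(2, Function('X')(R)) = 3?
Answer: Rational(-5504, 32703) ≈ -0.16830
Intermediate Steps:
Function('X')(R) = Rational(3, 2) (Function('X')(R) = Mul(Rational(1, 2), 3) = Rational(3, 2))
l = -1 (l = Add(-1, 0) = -1)
Function('O')(u) = Add(3, u) (Function('O')(u) = Add(u, 3) = Add(3, u))
Function('x')(w, Q) = Mul(8, Pow(Add(-2, Pow(w, 2), Mul(-1, Pow(w, -1))), -1)) (Function('x')(w, Q) = Mul(8, Pow(Add(-2, Add(Mul(w, w), Mul(-1, Pow(w, -1)))), -1)) = Mul(8, Pow(Add(-2, Add(Pow(w, 2), Mul(-1, Pow(w, -1)))), -1)) = Mul(8, Pow(Add(-2, Pow(w, 2), Mul(-1, Pow(w, -1))), -1)))
Mul(Add(-17, Mul(-1, Function('O')(Function('X')(2)))), Function('x')(32, -40)) = Mul(Add(-17, Mul(-1, Add(3, Rational(3, 2)))), Mul(8, 32, Pow(Add(-1, Pow(32, 3), Mul(-2, 32)), -1))) = Mul(Add(-17, Mul(-1, Rational(9, 2))), Mul(8, 32, Pow(Add(-1, 32768, -64), -1))) = Mul(Add(-17, Rational(-9, 2)), Mul(8, 32, Pow(32703, -1))) = Mul(Rational(-43, 2), Mul(8, 32, Rational(1, 32703))) = Mul(Rational(-43, 2), Rational(256, 32703)) = Rational(-5504, 32703)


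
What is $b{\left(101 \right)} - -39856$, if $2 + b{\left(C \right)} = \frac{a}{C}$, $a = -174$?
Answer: $\frac{4025080}{101} \approx 39852.0$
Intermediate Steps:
$b{\left(C \right)} = -2 - \frac{174}{C}$
$b{\left(101 \right)} - -39856 = \left(-2 - \frac{174}{101}\right) - -39856 = \left(-2 - \frac{174}{101}\right) + 39856 = - \frac{376}{101} + 39856 = \frac{4025080}{101}$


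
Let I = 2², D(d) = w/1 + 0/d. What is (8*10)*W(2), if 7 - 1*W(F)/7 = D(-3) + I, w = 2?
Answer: 560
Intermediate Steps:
D(d) = 2 (D(d) = 2/1 + 0/d = 2*1 + 0 = 2 + 0 = 2)
I = 4
W(F) = 7 (W(F) = 49 - 7*(2 + 4) = 49 - 7*6 = 49 - 42 = 7)
(8*10)*W(2) = (8*10)*7 = 80*7 = 560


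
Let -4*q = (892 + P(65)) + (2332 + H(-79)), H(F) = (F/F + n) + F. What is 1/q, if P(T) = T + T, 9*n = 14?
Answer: -18/14749 ≈ -0.0012204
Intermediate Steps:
n = 14/9 (n = (⅑)*14 = 14/9 ≈ 1.5556)
H(F) = 23/9 + F (H(F) = (F/F + 14/9) + F = (1 + 14/9) + F = 23/9 + F)
P(T) = 2*T
q = -14749/18 (q = -((892 + 2*65) + (2332 + (23/9 - 79)))/4 = -((892 + 130) + (2332 - 688/9))/4 = -(1022 + 20300/9)/4 = -¼*29498/9 = -14749/18 ≈ -819.39)
1/q = 1/(-14749/18) = -18/14749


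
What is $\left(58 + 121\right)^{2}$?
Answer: $32041$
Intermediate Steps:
$\left(58 + 121\right)^{2} = 179^{2} = 32041$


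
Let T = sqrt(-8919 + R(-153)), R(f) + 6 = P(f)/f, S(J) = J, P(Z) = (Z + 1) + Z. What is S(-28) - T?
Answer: -28 - 2*I*sqrt(5802185)/51 ≈ -28.0 - 94.462*I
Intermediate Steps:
P(Z) = 1 + 2*Z (P(Z) = (1 + Z) + Z = 1 + 2*Z)
R(f) = -6 + (1 + 2*f)/f
T = 2*I*sqrt(5802185)/51 (T = sqrt(-8919 + (-4 + 1/(-153))) = sqrt(-8919 + (-4 - 1/153)) = sqrt(-8919 - 613/153) = sqrt(-1365220/153) = 2*I*sqrt(5802185)/51 ≈ 94.462*I)
S(-28) - T = -28 - 2*I*sqrt(5802185)/51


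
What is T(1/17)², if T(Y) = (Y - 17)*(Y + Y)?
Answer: 331776/83521 ≈ 3.9724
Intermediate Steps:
T(Y) = 2*Y*(-17 + Y) (T(Y) = (-17 + Y)*(2*Y) = 2*Y*(-17 + Y))
T(1/17)² = (2*(-17 + 1/17)/17)² = (2*(1/17)*(-17 + 1/17))² = (2*(1/17)*(-288/17))² = (-576/289)² = 331776/83521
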